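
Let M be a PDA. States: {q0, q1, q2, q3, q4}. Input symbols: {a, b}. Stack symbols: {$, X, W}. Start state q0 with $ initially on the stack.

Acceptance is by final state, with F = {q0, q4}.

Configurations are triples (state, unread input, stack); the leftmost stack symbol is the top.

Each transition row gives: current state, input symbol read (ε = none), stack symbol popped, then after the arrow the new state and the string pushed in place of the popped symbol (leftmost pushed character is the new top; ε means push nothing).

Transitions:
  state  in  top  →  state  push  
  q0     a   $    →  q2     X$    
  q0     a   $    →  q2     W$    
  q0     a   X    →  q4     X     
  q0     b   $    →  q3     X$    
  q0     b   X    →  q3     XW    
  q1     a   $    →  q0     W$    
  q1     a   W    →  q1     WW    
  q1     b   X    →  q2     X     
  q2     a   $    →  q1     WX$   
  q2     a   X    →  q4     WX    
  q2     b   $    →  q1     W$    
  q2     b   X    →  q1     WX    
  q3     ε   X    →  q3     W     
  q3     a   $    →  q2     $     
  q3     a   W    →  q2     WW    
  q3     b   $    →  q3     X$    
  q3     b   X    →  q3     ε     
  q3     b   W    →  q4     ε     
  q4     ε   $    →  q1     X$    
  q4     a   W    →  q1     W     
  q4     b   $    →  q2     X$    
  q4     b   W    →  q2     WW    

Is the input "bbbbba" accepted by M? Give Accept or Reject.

Accept

One accepting computation: (q0, bbbbba, $) ⊢ (q3, bbbba, X$) ⊢ (q3, bbba, $) ⊢ (q3, bba, X$) ⊢ (q3, bba, W$) ⊢ (q4, ba, $) ⊢ (q2, a, X$) ⊢ (q4, ε, WX$)
All input consumed and state q4 ∈ F.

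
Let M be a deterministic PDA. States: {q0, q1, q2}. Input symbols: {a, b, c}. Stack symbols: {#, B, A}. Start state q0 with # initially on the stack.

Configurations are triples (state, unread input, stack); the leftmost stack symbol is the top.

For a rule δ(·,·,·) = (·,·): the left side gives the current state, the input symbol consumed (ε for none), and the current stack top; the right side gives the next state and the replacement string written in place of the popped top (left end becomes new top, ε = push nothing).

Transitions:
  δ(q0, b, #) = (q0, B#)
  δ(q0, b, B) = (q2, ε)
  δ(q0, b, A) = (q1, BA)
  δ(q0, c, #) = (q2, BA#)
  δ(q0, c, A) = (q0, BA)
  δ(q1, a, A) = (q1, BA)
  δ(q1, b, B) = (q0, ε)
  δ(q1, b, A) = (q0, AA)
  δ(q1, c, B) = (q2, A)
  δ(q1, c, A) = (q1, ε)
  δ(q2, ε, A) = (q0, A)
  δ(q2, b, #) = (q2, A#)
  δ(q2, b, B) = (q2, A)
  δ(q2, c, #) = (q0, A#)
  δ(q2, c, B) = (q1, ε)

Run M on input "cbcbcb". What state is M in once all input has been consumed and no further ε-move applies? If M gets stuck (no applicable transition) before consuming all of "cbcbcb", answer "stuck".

(q0, cbcbcb, #)
  read c, top #: go to q2, push BA# → (q2, bcbcb, BA#)
  read b, top B: go to q2, push A → (q2, cbcb, AA#)
  ε-move, top A: go to q0, push A → (q0, cbcb, AA#)
  read c, top A: go to q0, push BA → (q0, bcb, BAA#)
  read b, top B: go to q2, push ε → (q2, cb, AA#)
  ε-move, top A: go to q0, push A → (q0, cb, AA#)
  read c, top A: go to q0, push BA → (q0, b, BAA#)
  read b, top B: go to q2, push ε → (q2, ε, AA#)
  ε-move, top A: go to q0, push A → (q0, ε, AA#)
All input consumed; M is in state q0.

q0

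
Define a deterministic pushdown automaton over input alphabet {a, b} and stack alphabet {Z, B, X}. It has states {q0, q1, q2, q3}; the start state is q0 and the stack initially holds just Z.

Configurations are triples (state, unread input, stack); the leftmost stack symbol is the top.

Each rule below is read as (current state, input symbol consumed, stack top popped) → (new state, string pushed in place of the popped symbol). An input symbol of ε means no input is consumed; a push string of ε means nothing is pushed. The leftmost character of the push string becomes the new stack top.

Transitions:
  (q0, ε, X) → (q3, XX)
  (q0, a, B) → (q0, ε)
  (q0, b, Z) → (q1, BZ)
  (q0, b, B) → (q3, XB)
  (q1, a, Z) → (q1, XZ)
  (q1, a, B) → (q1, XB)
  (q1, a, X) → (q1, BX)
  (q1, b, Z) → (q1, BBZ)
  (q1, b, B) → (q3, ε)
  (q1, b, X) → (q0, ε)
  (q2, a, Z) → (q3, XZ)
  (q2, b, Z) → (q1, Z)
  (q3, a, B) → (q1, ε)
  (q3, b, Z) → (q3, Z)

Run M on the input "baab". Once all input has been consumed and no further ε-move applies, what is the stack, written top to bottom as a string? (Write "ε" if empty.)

(q0, baab, Z)
  read b, top Z: go to q1, push BZ → (q1, aab, BZ)
  read a, top B: go to q1, push XB → (q1, ab, XBZ)
  read a, top X: go to q1, push BX → (q1, b, BXBZ)
  read b, top B: go to q3, push ε → (q3, ε, XBZ)
All input consumed in state q3 with stack XBZ.

XBZ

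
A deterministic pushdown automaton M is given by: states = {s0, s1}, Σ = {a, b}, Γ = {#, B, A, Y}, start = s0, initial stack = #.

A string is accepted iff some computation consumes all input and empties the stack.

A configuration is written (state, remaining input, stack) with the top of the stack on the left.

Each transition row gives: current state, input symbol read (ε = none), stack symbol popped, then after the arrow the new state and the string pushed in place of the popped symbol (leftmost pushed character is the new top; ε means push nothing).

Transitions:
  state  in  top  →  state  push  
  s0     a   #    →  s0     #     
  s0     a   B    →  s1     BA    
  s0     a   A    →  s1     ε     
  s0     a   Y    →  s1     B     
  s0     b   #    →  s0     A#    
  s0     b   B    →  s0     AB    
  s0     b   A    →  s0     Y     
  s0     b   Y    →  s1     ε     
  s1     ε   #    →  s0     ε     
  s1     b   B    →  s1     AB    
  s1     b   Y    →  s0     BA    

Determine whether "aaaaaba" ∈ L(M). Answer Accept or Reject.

Accept

(s0, aaaaaba, #) ⊢ (s0, aaaaba, #) ⊢ (s0, aaaba, #) ⊢ (s0, aaba, #) ⊢ (s0, aba, #) ⊢ (s0, ba, #) ⊢ (s0, a, A#) ⊢ (s1, ε, #) ⊢ (s0, ε, ε)
All input consumed and the stack is empty.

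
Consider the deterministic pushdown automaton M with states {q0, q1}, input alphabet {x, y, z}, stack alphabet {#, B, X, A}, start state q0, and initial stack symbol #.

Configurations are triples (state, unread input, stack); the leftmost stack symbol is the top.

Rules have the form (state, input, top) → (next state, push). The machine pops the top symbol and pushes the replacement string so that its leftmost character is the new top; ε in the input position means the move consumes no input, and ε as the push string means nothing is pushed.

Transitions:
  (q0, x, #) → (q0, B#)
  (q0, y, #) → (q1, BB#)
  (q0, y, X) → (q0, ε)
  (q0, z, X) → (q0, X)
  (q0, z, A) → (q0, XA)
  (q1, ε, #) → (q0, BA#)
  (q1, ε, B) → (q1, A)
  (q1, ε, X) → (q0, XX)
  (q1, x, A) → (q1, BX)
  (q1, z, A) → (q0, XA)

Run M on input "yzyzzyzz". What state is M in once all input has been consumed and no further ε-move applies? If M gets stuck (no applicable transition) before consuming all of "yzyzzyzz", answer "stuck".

q0

(q0, yzyzzyzz, #)
  read y, top #: go to q1, push BB# → (q1, zyzzyzz, BB#)
  ε-move, top B: go to q1, push A → (q1, zyzzyzz, AB#)
  read z, top A: go to q0, push XA → (q0, yzzyzz, XAB#)
  read y, top X: go to q0, push ε → (q0, zzyzz, AB#)
  read z, top A: go to q0, push XA → (q0, zyzz, XAB#)
  read z, top X: go to q0, push X → (q0, yzz, XAB#)
  read y, top X: go to q0, push ε → (q0, zz, AB#)
  read z, top A: go to q0, push XA → (q0, z, XAB#)
  read z, top X: go to q0, push X → (q0, ε, XAB#)
All input consumed; M is in state q0.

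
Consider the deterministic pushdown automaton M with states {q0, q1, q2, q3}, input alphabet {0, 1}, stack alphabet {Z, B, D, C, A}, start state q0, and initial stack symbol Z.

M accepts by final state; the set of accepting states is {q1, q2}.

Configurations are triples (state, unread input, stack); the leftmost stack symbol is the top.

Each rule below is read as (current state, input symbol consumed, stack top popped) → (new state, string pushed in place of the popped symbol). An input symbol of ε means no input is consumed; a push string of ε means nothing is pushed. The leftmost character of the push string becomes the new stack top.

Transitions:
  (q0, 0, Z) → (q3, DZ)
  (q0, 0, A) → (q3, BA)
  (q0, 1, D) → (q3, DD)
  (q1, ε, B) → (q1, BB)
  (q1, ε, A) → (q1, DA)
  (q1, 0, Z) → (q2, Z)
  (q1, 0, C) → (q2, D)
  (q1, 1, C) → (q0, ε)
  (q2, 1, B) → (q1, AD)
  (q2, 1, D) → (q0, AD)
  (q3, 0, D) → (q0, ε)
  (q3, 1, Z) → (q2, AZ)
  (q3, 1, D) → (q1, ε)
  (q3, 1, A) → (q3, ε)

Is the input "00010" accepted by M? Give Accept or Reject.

Accept

(q0, 00010, Z) ⊢ (q3, 0010, DZ) ⊢ (q0, 010, Z) ⊢ (q3, 10, DZ) ⊢ (q1, 0, Z) ⊢ (q2, ε, Z)
All input consumed; state q2 ∈ F.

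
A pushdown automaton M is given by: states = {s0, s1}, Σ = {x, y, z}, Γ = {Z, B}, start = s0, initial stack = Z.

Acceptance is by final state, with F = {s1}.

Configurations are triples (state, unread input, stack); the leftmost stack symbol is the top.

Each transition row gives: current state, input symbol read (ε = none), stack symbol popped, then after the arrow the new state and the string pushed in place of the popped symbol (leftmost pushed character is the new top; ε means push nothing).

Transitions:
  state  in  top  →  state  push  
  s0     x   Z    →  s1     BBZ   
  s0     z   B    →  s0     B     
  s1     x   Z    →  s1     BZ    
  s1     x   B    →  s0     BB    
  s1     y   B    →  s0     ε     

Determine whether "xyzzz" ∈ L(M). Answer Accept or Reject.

Reject

No computation consumes all input and reaches a final state.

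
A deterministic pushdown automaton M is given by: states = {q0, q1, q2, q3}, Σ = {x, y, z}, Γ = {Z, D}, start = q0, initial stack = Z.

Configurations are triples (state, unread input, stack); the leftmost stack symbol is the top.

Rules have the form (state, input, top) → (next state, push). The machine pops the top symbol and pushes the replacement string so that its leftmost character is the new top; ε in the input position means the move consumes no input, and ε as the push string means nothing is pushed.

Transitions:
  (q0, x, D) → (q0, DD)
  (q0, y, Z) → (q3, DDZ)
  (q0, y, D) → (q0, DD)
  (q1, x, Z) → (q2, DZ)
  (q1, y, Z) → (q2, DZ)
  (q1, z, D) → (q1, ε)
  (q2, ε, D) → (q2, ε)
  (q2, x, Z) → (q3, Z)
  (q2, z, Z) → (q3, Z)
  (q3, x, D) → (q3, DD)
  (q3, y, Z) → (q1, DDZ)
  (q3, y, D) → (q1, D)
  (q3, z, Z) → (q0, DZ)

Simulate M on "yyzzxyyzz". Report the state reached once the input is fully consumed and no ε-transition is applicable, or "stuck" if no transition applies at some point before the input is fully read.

(q0, yyzzxyyzz, Z)
  read y, top Z: go to q3, push DDZ → (q3, yzzxyyzz, DDZ)
  read y, top D: go to q1, push D → (q1, zzxyyzz, DDZ)
  read z, top D: go to q1, push ε → (q1, zxyyzz, DZ)
  read z, top D: go to q1, push ε → (q1, xyyzz, Z)
  read x, top Z: go to q2, push DZ → (q2, yyzz, DZ)
  ε-move, top D: go to q2, push ε → (q2, yyzz, Z)
No transition for (q2, y, top Z); M blocks with input yyzz remaining.

stuck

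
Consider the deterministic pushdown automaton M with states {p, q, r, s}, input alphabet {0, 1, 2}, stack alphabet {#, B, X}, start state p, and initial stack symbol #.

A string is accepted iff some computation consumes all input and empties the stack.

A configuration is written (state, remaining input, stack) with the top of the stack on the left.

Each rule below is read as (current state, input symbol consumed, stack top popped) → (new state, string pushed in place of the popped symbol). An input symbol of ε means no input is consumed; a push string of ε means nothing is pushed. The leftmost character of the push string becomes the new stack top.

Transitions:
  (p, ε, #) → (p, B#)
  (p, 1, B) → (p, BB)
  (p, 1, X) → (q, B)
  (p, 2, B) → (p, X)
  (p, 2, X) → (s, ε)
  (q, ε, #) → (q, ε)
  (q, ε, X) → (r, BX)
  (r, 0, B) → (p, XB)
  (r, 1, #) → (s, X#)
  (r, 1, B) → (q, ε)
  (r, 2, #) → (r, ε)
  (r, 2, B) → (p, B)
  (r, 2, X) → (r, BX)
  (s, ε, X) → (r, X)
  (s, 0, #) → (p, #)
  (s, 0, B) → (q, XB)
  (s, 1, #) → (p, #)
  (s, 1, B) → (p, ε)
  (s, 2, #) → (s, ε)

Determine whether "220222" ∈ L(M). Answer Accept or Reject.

(p, 220222, #)
  ε-move, top #: go to p, push B# → (p, 220222, B#)
  read 2, top B: go to p, push X → (p, 20222, X#)
  read 2, top X: go to s, push ε → (s, 0222, #)
  read 0, top #: go to p, push # → (p, 222, #)
  ε-move, top #: go to p, push B# → (p, 222, B#)
  read 2, top B: go to p, push X → (p, 22, X#)
  read 2, top X: go to s, push ε → (s, 2, #)
  read 2, top #: go to s, push ε → (s, ε, ε)
All input consumed and the stack is empty.

Accept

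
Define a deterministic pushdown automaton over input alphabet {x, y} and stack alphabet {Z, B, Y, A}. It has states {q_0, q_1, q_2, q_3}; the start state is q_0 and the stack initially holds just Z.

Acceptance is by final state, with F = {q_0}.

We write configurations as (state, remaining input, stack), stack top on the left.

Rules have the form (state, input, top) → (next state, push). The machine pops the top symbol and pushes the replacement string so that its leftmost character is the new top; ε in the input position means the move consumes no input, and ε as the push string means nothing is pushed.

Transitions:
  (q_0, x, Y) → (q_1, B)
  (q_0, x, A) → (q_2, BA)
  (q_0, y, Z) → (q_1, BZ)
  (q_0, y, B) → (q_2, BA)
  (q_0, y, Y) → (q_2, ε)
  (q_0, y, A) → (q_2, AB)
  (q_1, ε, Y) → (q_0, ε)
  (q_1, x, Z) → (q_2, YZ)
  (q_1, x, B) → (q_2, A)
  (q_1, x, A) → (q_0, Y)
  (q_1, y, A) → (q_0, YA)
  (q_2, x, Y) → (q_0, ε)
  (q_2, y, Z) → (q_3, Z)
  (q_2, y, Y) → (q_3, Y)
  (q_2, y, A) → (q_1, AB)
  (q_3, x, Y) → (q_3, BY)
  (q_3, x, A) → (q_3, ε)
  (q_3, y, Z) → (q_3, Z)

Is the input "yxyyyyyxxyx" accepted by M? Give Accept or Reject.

(q_0, yxyyyyyxxyx, Z) ⊢ (q_1, xyyyyyxxyx, BZ) ⊢ (q_2, yyyyyxxyx, AZ) ⊢ (q_1, yyyyxxyx, ABZ) ⊢ (q_0, yyyxxyx, YABZ) ⊢ (q_2, yyxxyx, ABZ) ⊢ (q_1, yxxyx, ABBZ) ⊢ (q_0, xxyx, YABBZ) ⊢ (q_1, xyx, BABBZ) ⊢ (q_2, yx, AABBZ) ⊢ (q_1, x, ABABBZ) ⊢ (q_0, ε, YBABBZ)
All input consumed; state q_0 ∈ F.

Accept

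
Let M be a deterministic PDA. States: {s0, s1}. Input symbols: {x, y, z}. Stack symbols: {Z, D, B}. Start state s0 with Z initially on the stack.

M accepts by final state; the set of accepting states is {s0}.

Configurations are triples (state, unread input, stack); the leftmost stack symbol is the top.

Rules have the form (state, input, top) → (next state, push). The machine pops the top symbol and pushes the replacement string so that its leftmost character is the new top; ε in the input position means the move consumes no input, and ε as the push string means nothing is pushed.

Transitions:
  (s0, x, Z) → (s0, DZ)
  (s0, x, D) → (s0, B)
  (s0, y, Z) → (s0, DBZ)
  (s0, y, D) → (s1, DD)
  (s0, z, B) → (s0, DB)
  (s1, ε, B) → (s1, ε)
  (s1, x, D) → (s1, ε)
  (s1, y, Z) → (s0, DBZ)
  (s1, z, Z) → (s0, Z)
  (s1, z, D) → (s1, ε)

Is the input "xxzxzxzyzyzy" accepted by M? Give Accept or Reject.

(s0, xxzxzxzyzyzy, Z)
  read x, top Z: go to s0, push DZ → (s0, xzxzxzyzyzy, DZ)
  read x, top D: go to s0, push B → (s0, zxzxzyzyzy, BZ)
  read z, top B: go to s0, push DB → (s0, xzxzyzyzy, DBZ)
  read x, top D: go to s0, push B → (s0, zxzyzyzy, BBZ)
  read z, top B: go to s0, push DB → (s0, xzyzyzy, DBBZ)
  read x, top D: go to s0, push B → (s0, zyzyzy, BBBZ)
  read z, top B: go to s0, push DB → (s0, yzyzy, DBBBZ)
  read y, top D: go to s1, push DD → (s1, zyzy, DDBBBZ)
  read z, top D: go to s1, push ε → (s1, yzy, DBBBZ)
No transition applies at (s1, yzy, DBBBZ); input not fully consumed.

Reject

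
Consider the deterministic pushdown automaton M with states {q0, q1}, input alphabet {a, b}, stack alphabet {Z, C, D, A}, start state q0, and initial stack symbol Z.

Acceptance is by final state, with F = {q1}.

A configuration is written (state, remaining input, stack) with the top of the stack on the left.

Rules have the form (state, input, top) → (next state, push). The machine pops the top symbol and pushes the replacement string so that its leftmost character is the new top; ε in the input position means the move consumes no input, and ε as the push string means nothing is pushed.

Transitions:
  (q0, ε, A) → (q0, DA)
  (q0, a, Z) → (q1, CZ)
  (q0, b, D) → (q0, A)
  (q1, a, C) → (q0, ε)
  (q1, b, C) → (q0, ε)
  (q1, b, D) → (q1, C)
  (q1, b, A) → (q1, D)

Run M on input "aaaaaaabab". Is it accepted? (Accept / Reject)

(q0, aaaaaaabab, Z)
  read a, top Z: go to q1, push CZ → (q1, aaaaaabab, CZ)
  read a, top C: go to q0, push ε → (q0, aaaaabab, Z)
  read a, top Z: go to q1, push CZ → (q1, aaaabab, CZ)
  read a, top C: go to q0, push ε → (q0, aaabab, Z)
  read a, top Z: go to q1, push CZ → (q1, aabab, CZ)
  read a, top C: go to q0, push ε → (q0, abab, Z)
  read a, top Z: go to q1, push CZ → (q1, bab, CZ)
  read b, top C: go to q0, push ε → (q0, ab, Z)
  read a, top Z: go to q1, push CZ → (q1, b, CZ)
  read b, top C: go to q0, push ε → (q0, ε, Z)
All input consumed; state q0 ∉ F and no further ε-move applies.

Reject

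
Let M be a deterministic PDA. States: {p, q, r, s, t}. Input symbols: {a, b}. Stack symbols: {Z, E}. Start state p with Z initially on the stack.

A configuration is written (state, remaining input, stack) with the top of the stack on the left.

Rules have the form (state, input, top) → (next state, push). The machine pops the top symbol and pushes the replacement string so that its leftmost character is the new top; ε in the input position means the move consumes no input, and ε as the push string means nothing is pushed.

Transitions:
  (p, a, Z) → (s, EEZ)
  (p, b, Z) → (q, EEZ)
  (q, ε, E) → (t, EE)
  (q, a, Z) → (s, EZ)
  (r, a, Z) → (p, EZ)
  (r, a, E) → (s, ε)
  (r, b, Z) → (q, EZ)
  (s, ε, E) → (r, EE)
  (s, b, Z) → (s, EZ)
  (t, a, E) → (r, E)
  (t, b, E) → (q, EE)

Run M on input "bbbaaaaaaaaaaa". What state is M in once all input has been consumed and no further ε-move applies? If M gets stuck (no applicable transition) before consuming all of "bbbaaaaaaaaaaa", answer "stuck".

r

(p, bbbaaaaaaaaaaa, Z)
  read b, top Z: go to q, push EEZ → (q, bbaaaaaaaaaaa, EEZ)
  ε-move, top E: go to t, push EE → (t, bbaaaaaaaaaaa, EEEZ)
  read b, top E: go to q, push EE → (q, baaaaaaaaaaa, EEEEZ)
  ε-move, top E: go to t, push EE → (t, baaaaaaaaaaa, EEEEEZ)
  read b, top E: go to q, push EE → (q, aaaaaaaaaaa, EEEEEEZ)
  ε-move, top E: go to t, push EE → (t, aaaaaaaaaaa, EEEEEEEZ)
  read a, top E: go to r, push E → (r, aaaaaaaaaa, EEEEEEEZ)
  read a, top E: go to s, push ε → (s, aaaaaaaaa, EEEEEEZ)
  ε-move, top E: go to r, push EE → (r, aaaaaaaaa, EEEEEEEZ)
  read a, top E: go to s, push ε → (s, aaaaaaaa, EEEEEEZ)
  ε-move, top E: go to r, push EE → (r, aaaaaaaa, EEEEEEEZ)
  read a, top E: go to s, push ε → (s, aaaaaaa, EEEEEEZ)
  ε-move, top E: go to r, push EE → (r, aaaaaaa, EEEEEEEZ)
  read a, top E: go to s, push ε → (s, aaaaaa, EEEEEEZ)
  ε-move, top E: go to r, push EE → (r, aaaaaa, EEEEEEEZ)
  read a, top E: go to s, push ε → (s, aaaaa, EEEEEEZ)
  ε-move, top E: go to r, push EE → (r, aaaaa, EEEEEEEZ)
  read a, top E: go to s, push ε → (s, aaaa, EEEEEEZ)
  ε-move, top E: go to r, push EE → (r, aaaa, EEEEEEEZ)
  read a, top E: go to s, push ε → (s, aaa, EEEEEEZ)
  ε-move, top E: go to r, push EE → (r, aaa, EEEEEEEZ)
  read a, top E: go to s, push ε → (s, aa, EEEEEEZ)
  ε-move, top E: go to r, push EE → (r, aa, EEEEEEEZ)
  read a, top E: go to s, push ε → (s, a, EEEEEEZ)
  ε-move, top E: go to r, push EE → (r, a, EEEEEEEZ)
  read a, top E: go to s, push ε → (s, ε, EEEEEEZ)
  ε-move, top E: go to r, push EE → (r, ε, EEEEEEEZ)
All input consumed; M is in state r.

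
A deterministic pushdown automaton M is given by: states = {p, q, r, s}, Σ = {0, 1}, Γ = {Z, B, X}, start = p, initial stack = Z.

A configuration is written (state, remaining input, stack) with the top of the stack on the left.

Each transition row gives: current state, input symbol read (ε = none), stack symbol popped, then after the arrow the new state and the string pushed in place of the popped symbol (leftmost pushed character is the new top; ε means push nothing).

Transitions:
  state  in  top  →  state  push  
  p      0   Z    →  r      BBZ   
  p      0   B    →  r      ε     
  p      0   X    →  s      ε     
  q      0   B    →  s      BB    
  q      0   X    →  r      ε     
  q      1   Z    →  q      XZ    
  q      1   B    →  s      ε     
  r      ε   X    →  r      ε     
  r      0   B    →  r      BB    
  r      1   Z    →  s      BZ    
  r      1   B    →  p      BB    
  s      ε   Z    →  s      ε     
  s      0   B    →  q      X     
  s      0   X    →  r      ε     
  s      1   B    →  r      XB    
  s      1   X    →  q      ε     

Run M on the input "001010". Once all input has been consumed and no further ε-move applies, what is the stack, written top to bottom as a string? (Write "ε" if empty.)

BBBZ

(p, 001010, Z)
  read 0, top Z: go to r, push BBZ → (r, 01010, BBZ)
  read 0, top B: go to r, push BB → (r, 1010, BBBZ)
  read 1, top B: go to p, push BB → (p, 010, BBBBZ)
  read 0, top B: go to r, push ε → (r, 10, BBBZ)
  read 1, top B: go to p, push BB → (p, 0, BBBBZ)
  read 0, top B: go to r, push ε → (r, ε, BBBZ)
All input consumed in state r with stack BBBZ.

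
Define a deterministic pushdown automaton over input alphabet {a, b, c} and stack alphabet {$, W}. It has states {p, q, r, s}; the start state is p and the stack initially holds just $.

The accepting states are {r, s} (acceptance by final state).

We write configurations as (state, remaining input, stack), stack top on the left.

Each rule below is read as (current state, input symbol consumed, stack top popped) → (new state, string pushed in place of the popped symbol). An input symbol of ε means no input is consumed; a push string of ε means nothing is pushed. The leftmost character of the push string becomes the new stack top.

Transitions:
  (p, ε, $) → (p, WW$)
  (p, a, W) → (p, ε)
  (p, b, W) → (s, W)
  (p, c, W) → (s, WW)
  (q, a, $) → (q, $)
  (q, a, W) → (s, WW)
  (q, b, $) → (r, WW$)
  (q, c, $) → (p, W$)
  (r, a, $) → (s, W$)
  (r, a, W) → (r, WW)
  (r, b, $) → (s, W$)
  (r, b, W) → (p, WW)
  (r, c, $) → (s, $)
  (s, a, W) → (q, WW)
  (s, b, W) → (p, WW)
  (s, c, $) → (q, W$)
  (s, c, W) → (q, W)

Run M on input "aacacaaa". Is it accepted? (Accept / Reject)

Reject

(p, aacacaaa, $)
  ε-move, top $: go to p, push WW$ → (p, aacacaaa, WW$)
  read a, top W: go to p, push ε → (p, acacaaa, W$)
  read a, top W: go to p, push ε → (p, cacaaa, $)
  ε-move, top $: go to p, push WW$ → (p, cacaaa, WW$)
  read c, top W: go to s, push WW → (s, acaaa, WWW$)
  read a, top W: go to q, push WW → (q, caaa, WWWW$)
No transition applies at (q, caaa, WWWW$); input not fully consumed.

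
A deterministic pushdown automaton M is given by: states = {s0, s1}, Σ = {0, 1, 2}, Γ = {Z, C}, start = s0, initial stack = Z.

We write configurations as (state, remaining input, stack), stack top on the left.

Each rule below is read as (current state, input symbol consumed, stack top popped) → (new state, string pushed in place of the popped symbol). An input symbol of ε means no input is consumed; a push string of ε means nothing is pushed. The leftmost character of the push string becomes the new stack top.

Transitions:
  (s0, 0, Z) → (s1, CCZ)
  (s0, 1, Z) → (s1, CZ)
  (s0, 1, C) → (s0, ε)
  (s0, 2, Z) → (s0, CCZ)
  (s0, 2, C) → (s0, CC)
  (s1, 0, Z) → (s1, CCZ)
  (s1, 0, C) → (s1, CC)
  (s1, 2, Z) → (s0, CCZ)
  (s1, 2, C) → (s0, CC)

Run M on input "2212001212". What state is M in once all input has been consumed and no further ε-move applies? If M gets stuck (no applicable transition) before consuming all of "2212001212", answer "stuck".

(s0, 2212001212, Z)
  read 2, top Z: go to s0, push CCZ → (s0, 212001212, CCZ)
  read 2, top C: go to s0, push CC → (s0, 12001212, CCCZ)
  read 1, top C: go to s0, push ε → (s0, 2001212, CCZ)
  read 2, top C: go to s0, push CC → (s0, 001212, CCCZ)
No transition for (s0, 0, top C); M blocks with input 001212 remaining.

stuck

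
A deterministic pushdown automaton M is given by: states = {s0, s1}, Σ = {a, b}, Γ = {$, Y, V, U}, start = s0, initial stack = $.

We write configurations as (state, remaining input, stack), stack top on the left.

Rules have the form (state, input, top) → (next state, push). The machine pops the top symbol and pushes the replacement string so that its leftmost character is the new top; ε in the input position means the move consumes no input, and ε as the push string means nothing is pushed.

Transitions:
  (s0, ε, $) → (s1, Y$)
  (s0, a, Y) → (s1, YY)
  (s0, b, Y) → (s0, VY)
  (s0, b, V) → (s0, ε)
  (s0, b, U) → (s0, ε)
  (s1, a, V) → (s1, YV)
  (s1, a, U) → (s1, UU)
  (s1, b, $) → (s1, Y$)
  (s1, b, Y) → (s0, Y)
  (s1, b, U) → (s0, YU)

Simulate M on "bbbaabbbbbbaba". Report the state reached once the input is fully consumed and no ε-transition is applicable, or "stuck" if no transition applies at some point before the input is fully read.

(s0, bbbaabbbbbbaba, $)
  ε-move, top $: go to s1, push Y$ → (s1, bbbaabbbbbbaba, Y$)
  read b, top Y: go to s0, push Y → (s0, bbaabbbbbbaba, Y$)
  read b, top Y: go to s0, push VY → (s0, baabbbbbbaba, VY$)
  read b, top V: go to s0, push ε → (s0, aabbbbbbaba, Y$)
  read a, top Y: go to s1, push YY → (s1, abbbbbbaba, YY$)
No transition for (s1, a, top Y); M blocks with input abbbbbbaba remaining.

stuck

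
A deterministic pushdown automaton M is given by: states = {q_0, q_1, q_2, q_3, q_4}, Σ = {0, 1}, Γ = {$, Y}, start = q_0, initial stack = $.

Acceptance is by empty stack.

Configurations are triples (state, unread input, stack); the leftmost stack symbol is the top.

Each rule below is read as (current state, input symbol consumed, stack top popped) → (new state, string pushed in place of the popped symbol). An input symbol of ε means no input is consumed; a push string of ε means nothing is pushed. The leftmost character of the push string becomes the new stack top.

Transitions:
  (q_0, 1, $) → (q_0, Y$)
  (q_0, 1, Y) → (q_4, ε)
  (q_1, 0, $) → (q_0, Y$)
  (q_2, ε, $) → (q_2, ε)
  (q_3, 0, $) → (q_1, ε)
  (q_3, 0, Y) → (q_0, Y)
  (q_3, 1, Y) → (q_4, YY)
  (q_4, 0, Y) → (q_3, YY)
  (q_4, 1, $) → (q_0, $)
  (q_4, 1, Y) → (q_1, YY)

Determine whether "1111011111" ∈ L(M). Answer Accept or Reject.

Reject

(q_0, 1111011111, $)
  read 1, top $: go to q_0, push Y$ → (q_0, 111011111, Y$)
  read 1, top Y: go to q_4, push ε → (q_4, 11011111, $)
  read 1, top $: go to q_0, push $ → (q_0, 1011111, $)
  read 1, top $: go to q_0, push Y$ → (q_0, 011111, Y$)
No transition applies at (q_0, 011111, Y$); input not fully consumed.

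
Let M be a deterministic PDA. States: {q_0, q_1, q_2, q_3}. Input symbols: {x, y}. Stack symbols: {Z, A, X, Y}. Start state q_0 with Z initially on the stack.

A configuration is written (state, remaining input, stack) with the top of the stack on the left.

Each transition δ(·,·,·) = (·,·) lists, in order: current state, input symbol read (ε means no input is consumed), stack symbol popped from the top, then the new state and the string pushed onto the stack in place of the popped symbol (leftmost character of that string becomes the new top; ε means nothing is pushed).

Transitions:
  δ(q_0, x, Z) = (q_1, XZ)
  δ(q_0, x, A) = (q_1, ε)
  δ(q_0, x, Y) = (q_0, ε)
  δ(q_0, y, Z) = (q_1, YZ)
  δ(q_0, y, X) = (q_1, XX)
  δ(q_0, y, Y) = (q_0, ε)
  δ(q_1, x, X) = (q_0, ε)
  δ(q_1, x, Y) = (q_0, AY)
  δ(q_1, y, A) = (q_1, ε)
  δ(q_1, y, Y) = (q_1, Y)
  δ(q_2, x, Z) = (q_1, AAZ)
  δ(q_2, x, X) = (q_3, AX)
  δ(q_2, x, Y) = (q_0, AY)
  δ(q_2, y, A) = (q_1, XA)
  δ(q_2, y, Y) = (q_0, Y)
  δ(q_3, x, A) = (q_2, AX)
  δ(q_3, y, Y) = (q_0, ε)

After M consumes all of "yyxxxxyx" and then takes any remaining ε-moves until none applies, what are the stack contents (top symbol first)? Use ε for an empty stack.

AYZ

(q_0, yyxxxxyx, Z)
  read y, top Z: go to q_1, push YZ → (q_1, yxxxxyx, YZ)
  read y, top Y: go to q_1, push Y → (q_1, xxxxyx, YZ)
  read x, top Y: go to q_0, push AY → (q_0, xxxyx, AYZ)
  read x, top A: go to q_1, push ε → (q_1, xxyx, YZ)
  read x, top Y: go to q_0, push AY → (q_0, xyx, AYZ)
  read x, top A: go to q_1, push ε → (q_1, yx, YZ)
  read y, top Y: go to q_1, push Y → (q_1, x, YZ)
  read x, top Y: go to q_0, push AY → (q_0, ε, AYZ)
All input consumed in state q_0 with stack AYZ.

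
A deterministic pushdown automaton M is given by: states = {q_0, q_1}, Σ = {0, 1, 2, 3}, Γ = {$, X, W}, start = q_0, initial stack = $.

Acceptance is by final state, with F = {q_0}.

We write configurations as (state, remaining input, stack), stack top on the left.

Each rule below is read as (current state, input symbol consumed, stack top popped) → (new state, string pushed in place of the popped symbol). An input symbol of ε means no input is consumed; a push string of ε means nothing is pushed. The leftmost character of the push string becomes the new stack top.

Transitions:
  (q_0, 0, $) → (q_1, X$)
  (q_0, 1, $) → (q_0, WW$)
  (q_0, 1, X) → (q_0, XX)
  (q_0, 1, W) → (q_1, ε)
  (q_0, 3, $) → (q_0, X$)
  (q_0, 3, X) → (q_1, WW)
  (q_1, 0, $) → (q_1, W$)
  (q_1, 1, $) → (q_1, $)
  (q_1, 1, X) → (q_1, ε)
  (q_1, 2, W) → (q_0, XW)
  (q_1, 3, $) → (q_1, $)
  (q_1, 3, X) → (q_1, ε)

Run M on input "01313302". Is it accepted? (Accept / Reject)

(q_0, 01313302, $)
  read 0, top $: go to q_1, push X$ → (q_1, 1313302, X$)
  read 1, top X: go to q_1, push ε → (q_1, 313302, $)
  read 3, top $: go to q_1, push $ → (q_1, 13302, $)
  read 1, top $: go to q_1, push $ → (q_1, 3302, $)
  read 3, top $: go to q_1, push $ → (q_1, 302, $)
  read 3, top $: go to q_1, push $ → (q_1, 02, $)
  read 0, top $: go to q_1, push W$ → (q_1, 2, W$)
  read 2, top W: go to q_0, push XW → (q_0, ε, XW$)
All input consumed; state q_0 ∈ F.

Accept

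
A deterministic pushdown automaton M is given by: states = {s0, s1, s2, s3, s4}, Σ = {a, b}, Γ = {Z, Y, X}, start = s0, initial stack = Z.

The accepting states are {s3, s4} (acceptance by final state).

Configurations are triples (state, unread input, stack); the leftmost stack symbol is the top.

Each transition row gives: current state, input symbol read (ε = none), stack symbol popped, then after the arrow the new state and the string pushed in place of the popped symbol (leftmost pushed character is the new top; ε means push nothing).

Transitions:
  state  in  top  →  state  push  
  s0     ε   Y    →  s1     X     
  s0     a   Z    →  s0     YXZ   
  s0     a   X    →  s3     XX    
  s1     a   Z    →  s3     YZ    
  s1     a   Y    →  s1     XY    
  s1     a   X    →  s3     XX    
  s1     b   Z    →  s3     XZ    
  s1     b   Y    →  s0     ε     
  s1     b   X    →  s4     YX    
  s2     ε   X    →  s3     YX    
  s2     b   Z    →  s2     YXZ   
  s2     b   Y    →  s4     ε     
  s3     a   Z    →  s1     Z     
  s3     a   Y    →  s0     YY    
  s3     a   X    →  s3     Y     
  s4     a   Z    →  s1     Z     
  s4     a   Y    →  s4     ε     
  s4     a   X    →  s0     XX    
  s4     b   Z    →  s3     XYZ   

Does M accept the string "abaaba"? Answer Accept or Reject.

Reject

(s0, abaaba, Z) ⊢ (s0, baaba, YXZ) ⊢ (s1, baaba, XXZ) ⊢ (s4, aaba, YXXZ) ⊢ (s4, aba, XXZ) ⊢ (s0, ba, XXXZ)
No transition applies at (s0, ba, XXXZ); input not fully consumed.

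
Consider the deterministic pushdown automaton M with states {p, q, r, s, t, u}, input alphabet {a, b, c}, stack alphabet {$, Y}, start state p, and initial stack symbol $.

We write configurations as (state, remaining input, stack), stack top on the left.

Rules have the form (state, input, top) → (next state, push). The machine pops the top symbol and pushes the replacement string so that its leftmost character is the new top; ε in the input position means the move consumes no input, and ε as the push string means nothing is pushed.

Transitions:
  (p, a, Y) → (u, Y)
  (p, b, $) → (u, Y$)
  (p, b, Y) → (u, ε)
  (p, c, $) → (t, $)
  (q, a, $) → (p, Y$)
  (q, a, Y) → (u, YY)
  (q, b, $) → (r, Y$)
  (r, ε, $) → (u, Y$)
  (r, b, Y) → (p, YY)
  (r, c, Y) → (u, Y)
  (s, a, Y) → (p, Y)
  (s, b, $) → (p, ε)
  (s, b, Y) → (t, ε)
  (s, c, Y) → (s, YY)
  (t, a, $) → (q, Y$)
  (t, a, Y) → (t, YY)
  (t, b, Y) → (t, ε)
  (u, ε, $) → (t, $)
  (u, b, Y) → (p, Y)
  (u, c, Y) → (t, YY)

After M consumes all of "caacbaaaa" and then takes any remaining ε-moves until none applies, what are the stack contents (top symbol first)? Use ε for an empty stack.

(p, caacbaaaa, $)
  read c, top $: go to t, push $ → (t, aacbaaaa, $)
  read a, top $: go to q, push Y$ → (q, acbaaaa, Y$)
  read a, top Y: go to u, push YY → (u, cbaaaa, YY$)
  read c, top Y: go to t, push YY → (t, baaaa, YYY$)
  read b, top Y: go to t, push ε → (t, aaaa, YY$)
  read a, top Y: go to t, push YY → (t, aaa, YYY$)
  read a, top Y: go to t, push YY → (t, aa, YYYY$)
  read a, top Y: go to t, push YY → (t, a, YYYYY$)
  read a, top Y: go to t, push YY → (t, ε, YYYYYY$)
All input consumed in state t with stack YYYYYY$.

YYYYYY$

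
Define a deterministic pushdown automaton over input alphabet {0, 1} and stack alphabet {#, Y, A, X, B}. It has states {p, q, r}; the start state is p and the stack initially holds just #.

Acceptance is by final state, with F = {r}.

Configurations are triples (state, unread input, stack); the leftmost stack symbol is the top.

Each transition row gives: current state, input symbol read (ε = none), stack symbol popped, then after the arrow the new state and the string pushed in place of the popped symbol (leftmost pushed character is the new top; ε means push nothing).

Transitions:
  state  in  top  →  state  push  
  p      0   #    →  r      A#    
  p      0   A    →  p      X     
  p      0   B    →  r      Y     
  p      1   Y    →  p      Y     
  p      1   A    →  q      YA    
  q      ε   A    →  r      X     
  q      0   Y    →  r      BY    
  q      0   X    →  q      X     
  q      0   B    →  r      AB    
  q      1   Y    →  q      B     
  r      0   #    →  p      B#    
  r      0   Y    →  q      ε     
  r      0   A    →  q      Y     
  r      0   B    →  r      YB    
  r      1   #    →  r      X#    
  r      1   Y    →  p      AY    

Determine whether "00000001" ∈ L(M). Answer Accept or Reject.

Reject

(p, 00000001, #) ⊢ (r, 0000001, A#) ⊢ (q, 000001, Y#) ⊢ (r, 00001, BY#) ⊢ (r, 0001, YBY#) ⊢ (q, 001, BY#) ⊢ (r, 01, ABY#) ⊢ (q, 1, YBY#) ⊢ (q, ε, BBY#)
All input consumed; state q ∉ F and no further ε-move applies.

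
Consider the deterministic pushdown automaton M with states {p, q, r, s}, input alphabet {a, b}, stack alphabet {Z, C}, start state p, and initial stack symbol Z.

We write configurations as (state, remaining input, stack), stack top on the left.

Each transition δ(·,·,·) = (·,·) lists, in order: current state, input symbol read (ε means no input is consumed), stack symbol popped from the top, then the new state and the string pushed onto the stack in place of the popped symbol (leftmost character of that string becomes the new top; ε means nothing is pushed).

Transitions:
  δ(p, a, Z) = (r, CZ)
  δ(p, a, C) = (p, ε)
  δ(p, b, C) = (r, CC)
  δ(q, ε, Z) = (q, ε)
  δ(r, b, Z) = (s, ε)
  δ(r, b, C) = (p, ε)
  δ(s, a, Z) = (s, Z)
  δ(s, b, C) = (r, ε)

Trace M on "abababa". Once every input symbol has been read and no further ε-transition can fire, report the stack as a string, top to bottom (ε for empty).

(p, abababa, Z)
  read a, top Z: go to r, push CZ → (r, bababa, CZ)
  read b, top C: go to p, push ε → (p, ababa, Z)
  read a, top Z: go to r, push CZ → (r, baba, CZ)
  read b, top C: go to p, push ε → (p, aba, Z)
  read a, top Z: go to r, push CZ → (r, ba, CZ)
  read b, top C: go to p, push ε → (p, a, Z)
  read a, top Z: go to r, push CZ → (r, ε, CZ)
All input consumed in state r with stack CZ.

CZ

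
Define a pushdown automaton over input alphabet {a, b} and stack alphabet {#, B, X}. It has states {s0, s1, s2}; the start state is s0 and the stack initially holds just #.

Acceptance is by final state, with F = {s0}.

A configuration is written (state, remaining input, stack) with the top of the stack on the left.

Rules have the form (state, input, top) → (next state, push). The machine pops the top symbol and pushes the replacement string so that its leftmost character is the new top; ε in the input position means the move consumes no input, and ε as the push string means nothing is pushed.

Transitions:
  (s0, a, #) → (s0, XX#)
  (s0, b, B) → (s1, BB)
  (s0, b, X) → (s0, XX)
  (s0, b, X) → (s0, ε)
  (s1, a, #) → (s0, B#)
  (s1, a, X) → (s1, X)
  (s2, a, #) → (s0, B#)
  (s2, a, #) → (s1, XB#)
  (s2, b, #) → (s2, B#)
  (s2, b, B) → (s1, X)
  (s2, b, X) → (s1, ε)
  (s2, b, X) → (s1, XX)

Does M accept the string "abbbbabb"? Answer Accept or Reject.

One accepting computation: (s0, abbbbabb, #) ⊢ (s0, bbbbabb, XX#) ⊢ (s0, bbbabb, XXX#) ⊢ (s0, bbabb, XX#) ⊢ (s0, babb, X#) ⊢ (s0, abb, #) ⊢ (s0, bb, XX#) ⊢ (s0, b, XXX#) ⊢ (s0, ε, XXXX#)
All input consumed and state s0 ∈ F.

Accept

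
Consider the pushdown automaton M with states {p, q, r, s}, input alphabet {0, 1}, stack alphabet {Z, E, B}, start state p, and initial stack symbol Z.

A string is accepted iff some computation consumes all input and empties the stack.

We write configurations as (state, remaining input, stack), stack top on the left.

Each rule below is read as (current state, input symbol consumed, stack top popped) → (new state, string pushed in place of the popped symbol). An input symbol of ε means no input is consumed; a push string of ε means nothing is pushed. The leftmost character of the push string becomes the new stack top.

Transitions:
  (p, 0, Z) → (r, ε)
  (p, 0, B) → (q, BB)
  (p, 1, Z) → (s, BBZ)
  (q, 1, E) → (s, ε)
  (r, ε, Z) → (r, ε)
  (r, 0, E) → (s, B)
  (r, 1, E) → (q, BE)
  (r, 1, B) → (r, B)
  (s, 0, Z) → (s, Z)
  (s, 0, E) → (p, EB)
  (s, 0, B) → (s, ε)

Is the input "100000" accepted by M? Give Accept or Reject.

Reject

No computation consumes all input and empties the stack.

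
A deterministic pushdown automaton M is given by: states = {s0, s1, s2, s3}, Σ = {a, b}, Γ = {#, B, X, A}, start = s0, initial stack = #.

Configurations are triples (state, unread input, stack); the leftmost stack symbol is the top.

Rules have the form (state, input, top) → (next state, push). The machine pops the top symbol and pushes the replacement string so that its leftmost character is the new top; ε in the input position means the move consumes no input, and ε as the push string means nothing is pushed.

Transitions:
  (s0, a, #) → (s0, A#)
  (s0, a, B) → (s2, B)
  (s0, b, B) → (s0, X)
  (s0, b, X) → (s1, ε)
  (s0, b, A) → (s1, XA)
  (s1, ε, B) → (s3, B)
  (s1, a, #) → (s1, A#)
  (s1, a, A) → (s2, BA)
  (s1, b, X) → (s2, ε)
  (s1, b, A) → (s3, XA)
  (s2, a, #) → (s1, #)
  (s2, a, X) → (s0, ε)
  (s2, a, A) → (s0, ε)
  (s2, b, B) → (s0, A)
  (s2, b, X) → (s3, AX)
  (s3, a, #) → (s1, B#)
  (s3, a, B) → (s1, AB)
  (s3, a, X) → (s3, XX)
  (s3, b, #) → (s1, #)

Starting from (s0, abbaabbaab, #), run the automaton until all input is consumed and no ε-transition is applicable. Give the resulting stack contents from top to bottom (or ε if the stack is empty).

(s0, abbaabbaab, #)
  read a, top #: go to s0, push A# → (s0, bbaabbaab, A#)
  read b, top A: go to s1, push XA → (s1, baabbaab, XA#)
  read b, top X: go to s2, push ε → (s2, aabbaab, A#)
  read a, top A: go to s0, push ε → (s0, abbaab, #)
  read a, top #: go to s0, push A# → (s0, bbaab, A#)
  read b, top A: go to s1, push XA → (s1, baab, XA#)
  read b, top X: go to s2, push ε → (s2, aab, A#)
  read a, top A: go to s0, push ε → (s0, ab, #)
  read a, top #: go to s0, push A# → (s0, b, A#)
  read b, top A: go to s1, push XA → (s1, ε, XA#)
All input consumed in state s1 with stack XA#.

XA#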